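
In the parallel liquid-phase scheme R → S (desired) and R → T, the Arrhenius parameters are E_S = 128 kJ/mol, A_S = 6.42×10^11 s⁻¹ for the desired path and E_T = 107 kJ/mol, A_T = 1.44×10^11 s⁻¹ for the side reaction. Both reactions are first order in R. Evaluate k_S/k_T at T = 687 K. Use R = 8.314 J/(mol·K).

0.113

With equal orders, S_{S/T} = k_S/k_T = (A_S/A_T)·exp[(E_T−E_S)/(RT)].
(E_T−E_S)/(RT) = (107−128)×10³/(8.314×687) = -21000/5712 = -3.677.
k_S/k_T = (6.42×10^11/1.44×10^11)·exp(-3.677) = 4.458 × 0.02531 = 0.113.
Since E_S > E_T, raising the temperature improves selectivity toward S.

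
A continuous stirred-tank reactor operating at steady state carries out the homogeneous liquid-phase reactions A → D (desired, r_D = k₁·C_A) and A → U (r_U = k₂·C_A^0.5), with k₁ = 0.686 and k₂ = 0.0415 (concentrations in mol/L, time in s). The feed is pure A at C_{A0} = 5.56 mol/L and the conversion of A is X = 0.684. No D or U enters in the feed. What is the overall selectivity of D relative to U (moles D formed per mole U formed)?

21.9

Exit C_A = C_{A0}(1−X) = 5.56×0.316 = 1.757 mol/L.
In a CSTR the entire volume is at exit conditions, so r_D = 0.686×1.757 = 1.205 and r_U = 0.0415×1.757^0.5 = 0.05501.
Overall selectivity = C_D/C_U = r_Dτ/(r_Uτ) = r_D/r_U = 21.9.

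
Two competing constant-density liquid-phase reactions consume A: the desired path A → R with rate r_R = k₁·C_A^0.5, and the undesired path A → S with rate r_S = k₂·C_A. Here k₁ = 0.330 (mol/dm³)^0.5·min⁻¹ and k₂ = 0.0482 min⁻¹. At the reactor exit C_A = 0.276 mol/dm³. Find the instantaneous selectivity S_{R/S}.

S_{R/S} = r_R/r_S = (k₁·C_A^0.5)/(k₂·C_A) = (k₁/k₂)·C_A^-0.5.
= (0.330×0.2760^0.5) / (0.0482×0.2760) = 0.1734/0.01330 = 13.0.
The undesired path is higher order in A, so low C_A (CSTR or dilute feed) favours R.

13.0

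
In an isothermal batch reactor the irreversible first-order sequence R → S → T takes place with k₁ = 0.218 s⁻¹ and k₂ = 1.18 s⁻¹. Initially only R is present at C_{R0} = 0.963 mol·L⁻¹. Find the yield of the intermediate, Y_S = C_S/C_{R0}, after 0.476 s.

0.0751

For first-order series with pure R initially, C_S(t) = k₁C_{R0}/(k₂−k₁)·(e^(−k₁t) − e^(−k₂t)).
e^(−k₁t) = e^(−0.218×0.476) = e^(−0.1038) = 0.9014; e^(−k₂t) = e^(−0.5617) = 0.5703.
C_S = 0.218×0.963/(1.18−0.218) × (0.9014−0.5703) = 0.2182×0.3312 = 0.07227 mol·L⁻¹.
Y_S = C_S/C_{R0} = 0.07227/0.963 = 0.0751.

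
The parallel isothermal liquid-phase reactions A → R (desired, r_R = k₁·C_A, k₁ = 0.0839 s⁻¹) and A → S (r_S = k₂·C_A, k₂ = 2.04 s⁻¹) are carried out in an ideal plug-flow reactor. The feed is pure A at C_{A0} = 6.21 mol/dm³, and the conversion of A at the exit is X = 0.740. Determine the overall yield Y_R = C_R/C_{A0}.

C_A = C_{A0}(1−X) = 1.615 mol/dm³.
Both paths are first order in A, so the instantaneous fraction to R is constant: dC_R/d(−C_A) = k₁/(k₁+k₂) = 0.03950.
C_R = 0.03950·(C_{A0}−C_A) = 0.03950×4.595 = 0.182 mol/dm³.
Y_R = C_R/C_{A0} = 0.1815/6.21 = 0.0292.

0.0292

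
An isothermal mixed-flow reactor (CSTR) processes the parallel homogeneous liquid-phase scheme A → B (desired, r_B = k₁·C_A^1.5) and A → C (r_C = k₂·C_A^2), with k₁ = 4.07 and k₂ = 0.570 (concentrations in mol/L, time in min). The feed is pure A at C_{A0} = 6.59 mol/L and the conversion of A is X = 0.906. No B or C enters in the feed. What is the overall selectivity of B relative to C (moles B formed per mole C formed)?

9.07

Exit C_A = C_{A0}(1−X) = 6.59×0.0940 = 0.6195 mol/L.
Rates in a CSTR are evaluated at the outlet concentration: r_B = 4.07×0.6195^1.5 = 1.984, r_C = 0.570×0.6195^2 = 0.2187.
Overall selectivity = C_B/C_C = r_Bτ/(r_Cτ) = r_B/r_C = 9.07.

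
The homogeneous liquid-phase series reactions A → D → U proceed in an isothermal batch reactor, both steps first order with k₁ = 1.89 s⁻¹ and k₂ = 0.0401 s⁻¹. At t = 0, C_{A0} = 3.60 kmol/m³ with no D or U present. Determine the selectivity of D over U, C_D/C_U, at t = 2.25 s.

The intermediate concentration in a first-order A→B→C sequence is C_D = k₁C_{A0}(e^(−k₁t) − e^(−k₂t))/(k₂−k₁).
e^(−k₁t) = e^(−1.89×2.25) = e^(−4.252) = 0.01423; e^(−k₂t) = e^(−0.09022) = 0.9137.
C_D = 1.89×3.60/(0.0401−1.89) × (0.01423−0.9137) = (-3.678)×(-0.8995) = 3.308 kmol/m³.
C_A = C_{A0}e^(−k₁t) = 0.05122 kmol/m³, so C_U = C_{A0}−C_A−C_D = 0.2404 kmol/m³; C_D/C_U = 13.8.

13.8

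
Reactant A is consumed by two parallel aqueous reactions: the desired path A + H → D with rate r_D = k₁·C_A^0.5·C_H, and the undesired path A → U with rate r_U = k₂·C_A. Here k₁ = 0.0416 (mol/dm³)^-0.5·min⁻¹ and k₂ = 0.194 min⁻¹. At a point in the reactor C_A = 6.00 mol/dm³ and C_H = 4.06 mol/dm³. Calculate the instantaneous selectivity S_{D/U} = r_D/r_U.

0.355

S_{D/U} = r_D/r_U = (k₁·C_A^0.5·C_H)/(k₂·C_A) = (k₁/k₂)·C_A^-0.5·C_H.
= (0.0416×6.000^0.5×4.060) / (0.194×6.000) = 0.4137/1.164 = 0.355.
The undesired path is higher order in A, so low C_A (CSTR or dilute feed) favours D.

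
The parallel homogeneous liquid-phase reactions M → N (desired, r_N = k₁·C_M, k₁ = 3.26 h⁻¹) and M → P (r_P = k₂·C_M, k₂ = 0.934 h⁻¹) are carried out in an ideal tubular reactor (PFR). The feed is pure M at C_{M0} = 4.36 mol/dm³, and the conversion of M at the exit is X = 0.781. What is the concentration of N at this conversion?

C_M = C_{M0}(1−X) = 0.9548 mol/dm³.
Both paths are first order in M, so the instantaneous fraction to N is constant: dC_N/d(−C_M) = k₁/(k₁+k₂) = 0.7773.
C_N = 0.7773·(C_{M0}−C_M) = 0.7773×3.405 = 2.65 mol/dm³.

2.65 mol/dm³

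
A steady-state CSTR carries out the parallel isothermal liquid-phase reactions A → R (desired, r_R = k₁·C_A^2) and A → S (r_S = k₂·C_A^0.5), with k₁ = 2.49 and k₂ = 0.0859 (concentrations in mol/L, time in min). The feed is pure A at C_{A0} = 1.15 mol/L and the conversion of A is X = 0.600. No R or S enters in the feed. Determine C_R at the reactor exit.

Exit C_A = C_{A0}(1−X) = 1.15×0.400 = 0.4600 mol/L.
A CSTR operates uniformly at the exit composition, giving r_R = 0.5269 and r_S = 0.05826 (each k·C_A^n at C_A = 0.4600).
Fraction of consumed A going to R: r_R/(r_R+r_S) = 0.9004.
C_R = 0.9004·C_{A0}·X = 0.9004×1.15×0.600 = 0.621 mol/L.

0.621 mol/L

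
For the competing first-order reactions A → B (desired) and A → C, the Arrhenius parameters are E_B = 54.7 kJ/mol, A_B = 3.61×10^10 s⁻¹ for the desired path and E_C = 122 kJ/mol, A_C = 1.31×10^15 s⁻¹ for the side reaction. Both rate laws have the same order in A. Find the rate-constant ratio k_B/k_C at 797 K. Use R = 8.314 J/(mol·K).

With equal orders, S_{B/C} = k_B/k_C = (A_B/A_C)·exp[(E_C−E_B)/(RT)].
(E_C−E_B)/(RT) = (122−54.7)×10³/(8.314×797) = 67300/6626 = 10.16.
k_B/k_C = (3.61×10^10/1.31×10^15)·exp(10.16) = 2.756×10^-5 × 25760 = 0.710.

0.710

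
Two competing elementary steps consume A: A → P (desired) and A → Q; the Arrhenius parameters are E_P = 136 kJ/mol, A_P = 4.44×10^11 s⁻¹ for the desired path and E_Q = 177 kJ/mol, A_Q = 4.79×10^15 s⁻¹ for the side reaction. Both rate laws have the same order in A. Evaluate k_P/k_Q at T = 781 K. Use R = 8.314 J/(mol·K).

0.0512

k_P/k_Q = (A_P/A_Q)·exp[−(E_P−E_Q)/(RT)] = (A_P/A_Q)·exp[(E_Q−E_P)/(RT)].
(E_Q−E_P)/(RT) = (177−136)×10³/(8.314×781) = 41000/6493 = 6.314.
k_P/k_Q = (4.44×10^11/4.79×10^15)·exp(6.314) = 9.269×10^-5 × 552.4 = 0.0512.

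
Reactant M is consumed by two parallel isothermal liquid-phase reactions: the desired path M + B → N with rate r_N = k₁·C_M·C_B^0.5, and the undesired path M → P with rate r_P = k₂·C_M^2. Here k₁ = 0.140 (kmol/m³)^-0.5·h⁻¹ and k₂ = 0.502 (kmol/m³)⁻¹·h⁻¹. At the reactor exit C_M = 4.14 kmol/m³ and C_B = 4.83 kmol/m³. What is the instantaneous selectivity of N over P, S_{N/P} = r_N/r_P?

S_{N/P} = r_N/r_P = (k₁·C_M·C_B^0.5)/(k₂·C_M^2) = (k₁/k₂)·C_M⁻¹·C_B^0.5.
= (0.140×4.140×4.830^0.5) / (0.502×4.140^2) = 1.274/8.604 = 0.148.
The undesired path is higher order in M, so low C_M (CSTR or dilute feed) favours N.

0.148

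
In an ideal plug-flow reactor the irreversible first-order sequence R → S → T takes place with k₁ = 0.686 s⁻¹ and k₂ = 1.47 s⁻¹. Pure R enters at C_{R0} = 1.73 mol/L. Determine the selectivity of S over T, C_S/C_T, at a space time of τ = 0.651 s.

For first-order series with pure R initially, C_S(τ) = k₁C_{R0}/(k₂−k₁)·(e^(−k₁τ) − e^(−k₂τ)).
e^(−k₁τ) = e^(−0.686×0.651) = e^(−0.4466) = 0.6398; e^(−k₂τ) = e^(−0.9570) = 0.3841.
C_S = 0.686×1.73/(1.47−0.686) × (0.6398−0.3841) = 1.514×0.2558 = 0.3871 mol/L.
C_R = C_{R0}e^(−k₁τ) = 1.107 mol/L, so C_T = C_{R0}−C_R−C_S = 0.2360 mol/L; C_S/C_T = 1.64.

1.64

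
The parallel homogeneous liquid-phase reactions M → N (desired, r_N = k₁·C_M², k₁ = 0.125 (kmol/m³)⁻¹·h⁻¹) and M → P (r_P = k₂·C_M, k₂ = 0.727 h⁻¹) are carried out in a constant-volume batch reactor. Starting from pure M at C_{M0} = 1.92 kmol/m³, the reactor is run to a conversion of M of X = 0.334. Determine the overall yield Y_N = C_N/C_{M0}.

C_M = C_{M0}(1−X) = 1.279 kmol/m³.
Along a PFR/batch, dC_P/dC_M = −r_P/(r_N+r_P) = −k₂/(k₂+k₁·C_M).
Integrating from C_{M0} to C_M: C_P = (0.727/0.125)·ln[(0.727+0.125·1.92)/(0.727+0.125·1.28)] = 5.816·ln(0.9670/0.8868) = 0.5033 kmol/m³.
Then C_N = (C_{M0}−C_M) − C_P = 0.6413 − 0.5033 = 0.1380 kmol/m³.
Y_N = C_N/C_{M0} = 0.1380/1.92 = 0.0719.

0.0719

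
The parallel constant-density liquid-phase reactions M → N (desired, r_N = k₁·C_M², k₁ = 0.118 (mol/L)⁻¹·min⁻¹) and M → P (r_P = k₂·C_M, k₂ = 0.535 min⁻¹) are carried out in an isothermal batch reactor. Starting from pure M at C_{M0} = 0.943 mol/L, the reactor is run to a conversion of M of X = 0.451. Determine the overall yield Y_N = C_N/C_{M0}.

0.0624

C_M = C_{M0}(1−X) = 0.5177 mol/L.
Along a PFR/batch, dC_P/dC_M = −r_P/(r_N+r_P) = −k₂/(k₂+k₁·C_M).
Integrating from C_{M0} to C_M: C_P = (0.535/0.118)·ln[(0.535+0.118·0.943)/(0.535+0.118·0.518)] = 4.534·ln(0.6463/0.5961) = 0.3665 mol/L.
Then C_N = (C_{M0}−C_M) − C_P = 0.4253 − 0.3665 = 0.05881 mol/L.
Y_N = C_N/C_{M0} = 0.05881/0.943 = 0.0624.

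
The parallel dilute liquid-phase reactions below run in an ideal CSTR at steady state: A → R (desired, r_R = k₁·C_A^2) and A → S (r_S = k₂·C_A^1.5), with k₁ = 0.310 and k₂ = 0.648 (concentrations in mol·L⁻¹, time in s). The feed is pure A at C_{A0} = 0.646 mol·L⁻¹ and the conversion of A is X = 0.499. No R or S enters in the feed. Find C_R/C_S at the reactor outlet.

0.272

Exit C_A = C_{A0}(1−X) = 0.646×0.501 = 0.3236 mol·L⁻¹.
Rates in a CSTR are evaluated at the outlet concentration: r_R = 0.310×0.3236^2 = 0.03247, r_S = 0.648×0.3236^1.5 = 0.1193.
Overall selectivity = C_R/C_S = r_Rτ/(r_Sτ) = r_R/r_S = 0.272.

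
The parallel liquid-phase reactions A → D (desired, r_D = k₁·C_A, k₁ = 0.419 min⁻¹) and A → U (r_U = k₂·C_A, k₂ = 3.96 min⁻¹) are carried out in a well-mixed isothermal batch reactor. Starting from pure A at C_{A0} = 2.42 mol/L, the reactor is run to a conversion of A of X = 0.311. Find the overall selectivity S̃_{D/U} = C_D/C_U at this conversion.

0.106

C_A = C_{A0}(1−X) = 1.667 mol/L.
Both paths are first order in A, so the instantaneous fraction to D is constant: dC_D/d(−C_A) = k₁/(k₁+k₂) = 0.09568.
C_D = 0.09568·(C_{A0}−C_A) = 0.09568×0.7526 = 0.0720 mol/L.
C_U = (C_{A0}−C_A)−C_D = 0.6806 mol/L; S̃_{D/U} = 0.07201/0.6806 = 0.106.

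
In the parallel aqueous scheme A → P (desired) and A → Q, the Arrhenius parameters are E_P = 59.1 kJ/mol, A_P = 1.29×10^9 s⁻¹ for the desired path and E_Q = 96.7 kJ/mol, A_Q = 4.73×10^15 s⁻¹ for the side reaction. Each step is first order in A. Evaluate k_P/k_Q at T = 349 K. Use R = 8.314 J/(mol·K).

0.116

k_P/k_Q = (A_P/A_Q)·exp[−(E_P−E_Q)/(RT)] = (A_P/A_Q)·exp[(E_Q−E_P)/(RT)].
(E_Q−E_P)/(RT) = (96.7−59.1)×10³/(8.314×349) = 37600/2902 = 12.96.
k_P/k_Q = (1.29×10^9/4.73×10^15)·exp(12.96) = 2.727×10^-7 × 4.244×10^5 = 0.116.
Since E_P < E_Q, lowering the temperature improves selectivity toward P.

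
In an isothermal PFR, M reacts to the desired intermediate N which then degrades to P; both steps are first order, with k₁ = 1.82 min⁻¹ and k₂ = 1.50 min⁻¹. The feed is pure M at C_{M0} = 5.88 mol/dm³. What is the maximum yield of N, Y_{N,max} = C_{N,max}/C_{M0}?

0.404

Evaluating C_N at τ_opt = ln(k₂/k₁)/(k₂−k₁) gives C_{N,max}/C_{M0} = (k₁/k₂)^[k₂/(k₂−k₁)].
= (1.82/1.50)^(1.50/(1.50−1.82)) = (1.213)^(-4.687) = 0.4040.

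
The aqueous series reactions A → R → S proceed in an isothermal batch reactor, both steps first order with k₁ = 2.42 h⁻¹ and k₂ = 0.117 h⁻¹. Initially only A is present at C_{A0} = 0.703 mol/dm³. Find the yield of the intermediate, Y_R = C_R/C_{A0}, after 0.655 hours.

The intermediate concentration in a first-order A→B→C sequence is C_R = k₁C_{A0}(e^(−k₁t) − e^(−k₂t))/(k₂−k₁).
e^(−k₁t) = e^(−2.42×0.655) = e^(−1.585) = 0.2049; e^(−k₂t) = e^(−0.07664) = 0.9262.
C_R = 2.42×0.703/(0.117−2.42) × (0.2049−0.9262) = (-0.7387)×(-0.7213) = 0.5328 mol/dm³.
Y_R = C_R/C_{A0} = 0.5328/0.703 = 0.758.

0.758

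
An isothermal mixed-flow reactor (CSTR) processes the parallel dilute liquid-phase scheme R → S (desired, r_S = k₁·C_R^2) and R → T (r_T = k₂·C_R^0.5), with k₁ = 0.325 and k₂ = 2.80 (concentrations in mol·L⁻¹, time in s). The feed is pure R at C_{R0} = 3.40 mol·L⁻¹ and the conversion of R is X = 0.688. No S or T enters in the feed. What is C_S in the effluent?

Exit C_R = C_{R0}(1−X) = 3.40×0.312 = 1.061 mol·L⁻¹.
A CSTR operates uniformly at the exit composition, giving r_S = 0.3657 and r_T = 2.884 (each k·C_R^n at C_R = 1.061).
Fraction of consumed R going to S: r_S/(r_S+r_T) = 0.1125.
C_S = 0.1125·C_{R0}·X = 0.1125×3.40×0.688 = 0.263 mol·L⁻¹.

0.263 mol·L⁻¹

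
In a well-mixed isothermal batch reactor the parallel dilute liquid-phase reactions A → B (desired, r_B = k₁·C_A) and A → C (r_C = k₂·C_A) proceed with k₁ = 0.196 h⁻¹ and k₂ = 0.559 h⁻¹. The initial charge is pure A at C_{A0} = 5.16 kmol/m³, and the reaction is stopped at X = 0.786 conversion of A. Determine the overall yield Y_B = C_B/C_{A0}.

0.204

C_A = C_{A0}(1−X) = 1.104 kmol/m³.
Both paths are first order in A, so the instantaneous fraction to B is constant: dC_B/d(−C_A) = k₁/(k₁+k₂) = 0.2596.
C_B = 0.2596·(C_{A0}−C_A) = 0.2596×4.056 = 1.05 kmol/m³.
Y_B = C_B/C_{A0} = 1.053/5.16 = 0.204.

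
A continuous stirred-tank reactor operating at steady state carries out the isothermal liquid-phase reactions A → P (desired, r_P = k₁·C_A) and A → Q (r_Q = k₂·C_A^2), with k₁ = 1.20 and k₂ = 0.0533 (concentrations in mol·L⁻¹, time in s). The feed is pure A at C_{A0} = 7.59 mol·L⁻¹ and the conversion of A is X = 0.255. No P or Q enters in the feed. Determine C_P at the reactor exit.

Exit C_A = C_{A0}(1−X) = 7.59×0.745 = 5.655 mol·L⁻¹.
In a CSTR the entire volume is at exit conditions, so r_P = 1.20×5.655 = 6.785 and r_Q = 0.0533×5.655^2 = 1.704.
Fraction of consumed A going to P: r_P/(r_P+r_Q) = 0.7993.
C_P = 0.7993·C_{A0}·X = 0.7993×7.59×0.255 = 1.55 mol·L⁻¹.

1.55 mol·L⁻¹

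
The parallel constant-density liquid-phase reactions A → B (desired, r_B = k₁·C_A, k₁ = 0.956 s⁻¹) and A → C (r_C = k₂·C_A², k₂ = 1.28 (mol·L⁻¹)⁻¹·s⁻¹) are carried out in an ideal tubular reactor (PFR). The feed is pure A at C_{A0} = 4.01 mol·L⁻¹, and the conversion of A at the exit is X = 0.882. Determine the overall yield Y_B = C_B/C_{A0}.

C_A = C_{A0}(1−X) = 0.4732 mol·L⁻¹.
Along a PFR/batch, dC_B/dC_A = −r_B/(r_B+r_C) = −k₁/(k₁+k₂·C_A).
Integrating from C_{A0} to C_A: C_B = (0.956/1.28)·ln[(0.956+1.28·4.01)/(0.956+1.28·0.473)] = 0.7469·ln(6.089/1.562) = 1.016 mol·L⁻¹.
Y_B = C_B/C_{A0} = 1.016/4.01 = 0.253.

0.253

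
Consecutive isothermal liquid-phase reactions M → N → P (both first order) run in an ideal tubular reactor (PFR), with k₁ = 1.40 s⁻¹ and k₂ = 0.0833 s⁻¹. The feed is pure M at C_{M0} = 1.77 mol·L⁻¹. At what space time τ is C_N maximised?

2.14 s

Setting dC_N/dτ = 0 gives τ_opt = ln(k₂/k₁)/(k₂−k₁).
= ln(0.0833/1.40)/(0.0833−1.40) = ln(0.05950)/-1.317 = -2.822/-1.317 = 2.14 s.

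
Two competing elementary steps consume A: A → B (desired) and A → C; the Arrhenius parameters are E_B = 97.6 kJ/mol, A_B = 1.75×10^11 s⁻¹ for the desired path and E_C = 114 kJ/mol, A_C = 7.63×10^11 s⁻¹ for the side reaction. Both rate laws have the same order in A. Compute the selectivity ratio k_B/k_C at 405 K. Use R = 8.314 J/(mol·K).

29.9

Since both paths have the same order in A, the concentration cancels and S_{B/C} = k_B/k_C = (A_B/A_C)·exp[(E_C−E_B)/(RT)].
(E_C−E_B)/(RT) = (114−97.6)×10³/(8.314×405) = 16400/3367 = 4.871.
k_B/k_C = (1.75×10^11/7.63×10^11)·exp(4.871) = 0.2294 × 130.4 = 29.9.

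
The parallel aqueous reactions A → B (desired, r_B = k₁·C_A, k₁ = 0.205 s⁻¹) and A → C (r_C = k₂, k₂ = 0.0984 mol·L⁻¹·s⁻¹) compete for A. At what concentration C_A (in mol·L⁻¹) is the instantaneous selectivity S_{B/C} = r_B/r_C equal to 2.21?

S_{B/C} = (k₁/k₂)·C_A ⇒ C_A = S·k₂/k₁.
= 2.21×0.0984/0.205 = 1.06 mol·L⁻¹.

1.06 mol·L⁻¹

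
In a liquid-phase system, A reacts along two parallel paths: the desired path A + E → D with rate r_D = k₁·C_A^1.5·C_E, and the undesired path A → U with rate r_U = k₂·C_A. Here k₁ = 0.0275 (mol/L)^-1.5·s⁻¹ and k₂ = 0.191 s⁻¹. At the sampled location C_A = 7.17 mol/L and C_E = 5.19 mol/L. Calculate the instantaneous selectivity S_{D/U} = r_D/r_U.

S_{D/U} = r_D/r_U = (k₁·C_A^1.5·C_E)/(k₂·C_A) = (k₁/k₂)·C_A^0.5·C_E.
= (0.0275×7.170^1.5×5.190) / (0.191×7.170) = 2.740/1.369 = 2.00.
Since the desired path is higher order in A, keeping C_A high (PFR or concentrated feed) favours D.

2.00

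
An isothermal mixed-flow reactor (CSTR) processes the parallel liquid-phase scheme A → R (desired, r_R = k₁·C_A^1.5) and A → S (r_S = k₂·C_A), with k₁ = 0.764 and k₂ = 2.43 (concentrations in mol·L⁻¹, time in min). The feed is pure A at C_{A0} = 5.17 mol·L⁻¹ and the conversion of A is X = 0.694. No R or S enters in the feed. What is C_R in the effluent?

Exit C_A = C_{A0}(1−X) = 5.17×0.306 = 1.582 mol·L⁻¹.
Rates in a CSTR are evaluated at the outlet concentration: r_R = 0.764×1.582^1.5 = 1.520, r_S = 2.43×1.582 = 3.844.
Fraction of consumed A going to R: r_R/(r_R+r_S) = 0.2834.
C_R = 0.2834·C_{A0}·X = 0.2834×5.17×0.694 = 1.02 mol·L⁻¹.

1.02 mol·L⁻¹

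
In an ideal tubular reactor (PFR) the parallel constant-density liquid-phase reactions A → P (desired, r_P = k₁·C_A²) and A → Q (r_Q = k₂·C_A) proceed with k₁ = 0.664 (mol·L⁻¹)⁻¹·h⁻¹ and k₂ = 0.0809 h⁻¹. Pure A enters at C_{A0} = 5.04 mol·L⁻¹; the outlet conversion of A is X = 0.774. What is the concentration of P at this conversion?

C_A = C_{A0}(1−X) = 1.139 mol·L⁻¹.
Along a PFR/batch, dC_Q/dC_A = −r_Q/(r_P+r_Q) = −k₂/(k₂+k₁·C_A).
Integrating from C_{A0} to C_A: C_Q = (0.0809/0.664)·ln[(0.0809+0.664·5.04)/(0.0809+0.664·1.14)] = 0.1218·ln(3.427/0.8372) = 0.1717 mol·L⁻¹.
Then C_P = (C_{A0}−C_A) − C_Q = 3.901 − 0.1717 = 3.729 mol·L⁻¹.

3.73 mol·L⁻¹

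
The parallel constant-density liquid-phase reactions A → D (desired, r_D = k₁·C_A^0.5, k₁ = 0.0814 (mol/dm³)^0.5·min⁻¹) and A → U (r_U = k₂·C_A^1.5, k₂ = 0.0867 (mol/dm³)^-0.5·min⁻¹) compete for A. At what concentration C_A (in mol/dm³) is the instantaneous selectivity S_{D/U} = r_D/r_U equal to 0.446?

2.11 mol/dm³

S_{D/U} = (k₁/k₂)·C_A⁻¹ ⇒ C_A = (S·k₂/k₁)^(-1).
= (0.446×0.0867/0.0814)^(-1) = (0.4750)^(-1) = 2.11 mol/dm³.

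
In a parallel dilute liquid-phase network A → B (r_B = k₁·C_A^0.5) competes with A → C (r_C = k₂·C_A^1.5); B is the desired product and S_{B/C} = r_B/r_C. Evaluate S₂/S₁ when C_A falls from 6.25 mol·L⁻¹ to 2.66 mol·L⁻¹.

S_{B/C} = (k₁/k₂)·C_A⁻¹, so S₂/S₁ = (C_{A,2}/C_{A,1})⁻¹.
= 6.25/2.66 = 2.35.
Selectivity toward B rises as C_A falls — low-concentration operation is favoured.

2.35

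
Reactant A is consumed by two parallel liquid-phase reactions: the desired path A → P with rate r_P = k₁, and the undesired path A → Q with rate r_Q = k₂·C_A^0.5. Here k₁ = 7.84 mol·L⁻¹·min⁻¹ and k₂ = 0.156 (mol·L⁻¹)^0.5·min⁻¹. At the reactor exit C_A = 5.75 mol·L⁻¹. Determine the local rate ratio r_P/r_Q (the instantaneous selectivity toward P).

21.0

S_{P/Q} = r_P/r_Q = (k₁)/(k₂·C_A^0.5) = (k₁/k₂)·C_A^-0.5.
= (7.84) / (0.156×5.750^0.5) = 7.840/0.3741 = 21.0.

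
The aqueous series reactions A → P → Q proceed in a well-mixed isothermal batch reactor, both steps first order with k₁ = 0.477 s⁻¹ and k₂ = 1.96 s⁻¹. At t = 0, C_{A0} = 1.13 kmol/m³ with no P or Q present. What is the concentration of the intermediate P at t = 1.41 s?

0.163 kmol/m³

For first-order series with pure A initially, C_P(t) = k₁C_{A0}/(k₂−k₁)·(e^(−k₁t) − e^(−k₂t)).
e^(−k₁t) = e^(−0.477×1.41) = e^(−0.6726) = 0.5104; e^(−k₂t) = e^(−2.764) = 0.06306.
C_P = 0.477×1.13/(1.96−0.477) × (0.5104−0.06306) = 0.3635×0.4473 = 0.1626 kmol/m³.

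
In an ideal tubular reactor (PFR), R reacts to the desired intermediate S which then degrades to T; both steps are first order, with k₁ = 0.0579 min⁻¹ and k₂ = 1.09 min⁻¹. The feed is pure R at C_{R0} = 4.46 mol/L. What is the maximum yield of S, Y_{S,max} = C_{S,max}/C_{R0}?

0.0451

Evaluating C_S at τ_opt = ln(k₂/k₁)/(k₂−k₁) gives C_{S,max}/C_{R0} = (k₁/k₂)^[k₂/(k₂−k₁)].
= (0.0579/1.09)^(1.09/(1.09−0.0579)) = (0.05312)^(1.056) = 0.04505.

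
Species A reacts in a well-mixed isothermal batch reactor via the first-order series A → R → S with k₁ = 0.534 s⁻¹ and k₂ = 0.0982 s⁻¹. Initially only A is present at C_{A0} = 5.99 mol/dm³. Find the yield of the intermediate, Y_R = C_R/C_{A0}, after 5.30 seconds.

For first-order series with pure A initially, C_R(t) = k₁C_{A0}/(k₂−k₁)·(e^(−k₁t) − e^(−k₂t)).
e^(−k₁t) = e^(−0.534×5.30) = e^(−2.830) = 0.05900; e^(−k₂t) = e^(−0.5205) = 0.5942.
C_R = 0.534×5.99/(0.0982−0.534) × (0.05900−0.5942) = (-7.340)×(-0.5352) = 3.929 mol/dm³.
Y_R = C_R/C_{A0} = 3.929/5.99 = 0.656.

0.656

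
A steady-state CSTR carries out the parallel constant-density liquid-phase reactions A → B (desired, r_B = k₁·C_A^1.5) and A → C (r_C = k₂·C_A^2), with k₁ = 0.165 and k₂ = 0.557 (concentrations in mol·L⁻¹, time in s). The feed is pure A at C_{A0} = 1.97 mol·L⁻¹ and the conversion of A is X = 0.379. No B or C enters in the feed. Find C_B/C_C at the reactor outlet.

0.268

Exit C_A = C_{A0}(1−X) = 1.97×0.621 = 1.223 mol·L⁻¹.
A CSTR operates uniformly at the exit composition, giving r_B = 0.2233 and r_C = 0.8336 (each k·C_A^n at C_A = 1.223).
Overall selectivity = C_B/C_C = r_Bτ/(r_Cτ) = r_B/r_C = 0.268.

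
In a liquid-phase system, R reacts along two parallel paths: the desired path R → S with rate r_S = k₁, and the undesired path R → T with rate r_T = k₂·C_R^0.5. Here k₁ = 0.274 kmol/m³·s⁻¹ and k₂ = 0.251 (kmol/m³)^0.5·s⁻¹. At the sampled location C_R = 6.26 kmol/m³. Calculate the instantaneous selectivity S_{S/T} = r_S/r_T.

0.436

S_{S/T} = r_S/r_T = (k₁)/(k₂·C_R^0.5) = (k₁/k₂)·C_R^-0.5.
= (0.274) / (0.251×6.260^0.5) = 0.2740/0.6280 = 0.436.
The undesired path is higher order in R, so low C_R (CSTR or dilute feed) favours S.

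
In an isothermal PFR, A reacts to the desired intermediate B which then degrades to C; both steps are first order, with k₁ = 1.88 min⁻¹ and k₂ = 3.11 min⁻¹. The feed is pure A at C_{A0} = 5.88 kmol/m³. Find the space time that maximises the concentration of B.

For first-order series the maximum of C_B occurs at τ_opt = ln(k₂/k₁)/(k₂−k₁).
= ln(3.11/1.88)/(3.11−1.88) = ln(1.654)/1.230 = 0.5034/1.230 = 0.409 min.

0.409 min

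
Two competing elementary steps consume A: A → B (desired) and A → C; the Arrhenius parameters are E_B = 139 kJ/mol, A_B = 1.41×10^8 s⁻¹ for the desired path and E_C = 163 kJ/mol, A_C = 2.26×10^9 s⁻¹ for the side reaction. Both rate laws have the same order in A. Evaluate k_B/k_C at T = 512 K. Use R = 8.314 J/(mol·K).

17.5

With equal orders, S_{B/C} = k_B/k_C = (A_B/A_C)·exp[(E_C−E_B)/(RT)].
(E_C−E_B)/(RT) = (163−139)×10³/(8.314×512) = 24000/4257 = 5.638.
k_B/k_C = (1.41×10^8/2.26×10^9)·exp(5.638) = 0.06239 × 280.9 = 17.5.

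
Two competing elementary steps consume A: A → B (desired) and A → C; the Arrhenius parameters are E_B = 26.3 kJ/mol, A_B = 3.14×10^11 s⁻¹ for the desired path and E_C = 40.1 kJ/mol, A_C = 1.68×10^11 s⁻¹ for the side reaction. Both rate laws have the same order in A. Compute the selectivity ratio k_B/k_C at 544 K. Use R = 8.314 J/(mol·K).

39.5

With equal orders, S_{B/C} = k_B/k_C = (A_B/A_C)·exp[(E_C−E_B)/(RT)].
(E_C−E_B)/(RT) = (40.1−26.3)×10³/(8.314×544) = 13800/4523 = 3.051.
k_B/k_C = (3.14×10^11/1.68×10^11)·exp(3.051) = 1.869 × 21.14 = 39.5.
Since E_B < E_C, lowering the temperature improves selectivity toward B.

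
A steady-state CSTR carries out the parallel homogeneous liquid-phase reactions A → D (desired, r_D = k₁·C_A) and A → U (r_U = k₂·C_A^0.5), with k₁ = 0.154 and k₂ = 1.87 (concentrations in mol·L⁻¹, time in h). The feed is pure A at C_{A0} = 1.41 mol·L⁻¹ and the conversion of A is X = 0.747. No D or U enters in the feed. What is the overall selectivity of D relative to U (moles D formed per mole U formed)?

0.0492

Exit C_A = C_{A0}(1−X) = 1.41×0.253 = 0.3567 mol·L⁻¹.
A CSTR operates uniformly at the exit composition, giving r_D = 0.05494 and r_U = 1.117 (each k·C_A^n at C_A = 0.3567).
Overall selectivity = C_D/C_U = r_Dτ/(r_Uτ) = r_D/r_U = 0.0492.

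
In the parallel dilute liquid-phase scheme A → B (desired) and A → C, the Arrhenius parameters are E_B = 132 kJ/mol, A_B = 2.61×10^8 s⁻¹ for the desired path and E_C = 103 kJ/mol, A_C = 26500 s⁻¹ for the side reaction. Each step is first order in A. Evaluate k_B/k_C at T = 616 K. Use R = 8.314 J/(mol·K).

34.2

Since both paths have the same order in A, the concentration cancels and S_{B/C} = k_B/k_C = (A_B/A_C)·exp[(E_C−E_B)/(RT)].
(E_C−E_B)/(RT) = (103−132)×10³/(8.314×616) = -29000/5121 = -5.662.
k_B/k_C = (2.61×10^8/26500)·exp(-5.662) = 9849 × 0.003474 = 34.2.
Since E_B > E_C, raising the temperature improves selectivity toward B.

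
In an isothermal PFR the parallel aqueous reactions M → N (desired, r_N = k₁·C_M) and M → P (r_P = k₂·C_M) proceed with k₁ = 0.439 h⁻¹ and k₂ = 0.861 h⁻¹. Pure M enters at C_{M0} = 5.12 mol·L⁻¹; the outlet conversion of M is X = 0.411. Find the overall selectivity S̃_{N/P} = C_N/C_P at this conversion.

0.510

C_M = C_{M0}(1−X) = 3.016 mol·L⁻¹.
Both paths are first order in M, so the instantaneous fraction to N is constant: dC_N/d(−C_M) = k₁/(k₁+k₂) = 0.3377.
C_N = 0.3377·(C_{M0}−C_M) = 0.3377×2.104 = 0.711 mol·L⁻¹.
C_P = (C_{M0}−C_M)−C_N = 1.394 mol·L⁻¹; S̃_{N/P} = 0.7106/1.394 = 0.510.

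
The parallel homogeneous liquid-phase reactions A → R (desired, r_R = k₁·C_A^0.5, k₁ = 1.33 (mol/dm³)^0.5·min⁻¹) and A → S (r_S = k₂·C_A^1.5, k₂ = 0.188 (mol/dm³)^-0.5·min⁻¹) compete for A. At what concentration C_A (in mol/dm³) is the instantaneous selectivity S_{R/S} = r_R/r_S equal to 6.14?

S_{R/S} = (k₁/k₂)·C_A⁻¹ ⇒ C_A = (S·k₂/k₁)^(-1).
= (6.14×0.188/1.33)^(-1) = (0.8679)^(-1) = 1.15 mol/dm³.

1.15 mol/dm³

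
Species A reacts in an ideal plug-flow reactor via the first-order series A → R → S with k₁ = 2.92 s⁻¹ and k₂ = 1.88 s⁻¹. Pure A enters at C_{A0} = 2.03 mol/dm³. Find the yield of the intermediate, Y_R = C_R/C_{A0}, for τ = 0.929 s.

0.303

The intermediate concentration in a first-order A→B→C sequence is C_R = k₁C_{A0}(e^(−k₁τ) − e^(−k₂τ))/(k₂−k₁).
e^(−k₁τ) = e^(−2.92×0.929) = e^(−2.713) = 0.06636; e^(−k₂τ) = e^(−1.747) = 0.1744.
C_R = 2.92×2.03/(1.88−2.92) × (0.06636−0.1744) = (-5.700)×(-0.1080) = 0.6157 mol/dm³.
Y_R = C_R/C_{A0} = 0.6157/2.03 = 0.303.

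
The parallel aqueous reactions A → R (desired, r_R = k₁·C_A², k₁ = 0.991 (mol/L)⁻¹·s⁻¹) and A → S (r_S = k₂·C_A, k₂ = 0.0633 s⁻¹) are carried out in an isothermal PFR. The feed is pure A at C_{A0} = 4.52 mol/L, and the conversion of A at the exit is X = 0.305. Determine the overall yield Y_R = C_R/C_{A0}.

C_A = C_{A0}(1−X) = 3.141 mol/L.
Along a PFR/batch, dC_S/dC_A = −r_S/(r_R+r_S) = −k₂/(k₂+k₁·C_A).
Integrating from C_{A0} to C_A: C_S = (0.0633/0.991)·ln[(0.0633+0.991·4.52)/(0.0633+0.991·3.14)] = 0.06387·ln(4.543/3.176) = 0.02285 mol/L.
Then C_R = (C_{A0}−C_A) − C_S = 1.379 − 0.02285 = 1.356 mol/L.
Y_R = C_R/C_{A0} = 1.356/4.52 = 0.300.

0.300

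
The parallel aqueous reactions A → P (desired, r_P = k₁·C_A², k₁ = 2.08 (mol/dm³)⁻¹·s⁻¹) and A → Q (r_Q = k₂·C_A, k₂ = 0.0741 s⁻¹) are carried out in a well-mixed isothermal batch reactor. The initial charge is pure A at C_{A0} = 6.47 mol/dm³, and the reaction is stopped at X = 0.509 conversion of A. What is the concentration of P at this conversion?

3.27 mol/dm³

C_A = C_{A0}(1−X) = 3.177 mol/dm³.
Along a PFR/batch, dC_Q/dC_A = −r_Q/(r_P+r_Q) = −k₂/(k₂+k₁·C_A).
Integrating from C_{A0} to C_A: C_Q = (0.0741/2.08)·ln[(0.0741+2.08·6.47)/(0.0741+2.08·3.18)] = 0.03562·ln(13.53/6.682) = 0.02514 mol/dm³.
Then C_P = (C_{A0}−C_A) − C_Q = 3.293 − 0.02514 = 3.268 mol/dm³.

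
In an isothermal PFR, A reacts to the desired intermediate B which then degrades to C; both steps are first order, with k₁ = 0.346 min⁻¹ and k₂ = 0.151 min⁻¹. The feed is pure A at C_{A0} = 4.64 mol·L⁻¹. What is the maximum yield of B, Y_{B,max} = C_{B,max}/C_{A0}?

Evaluating C_B at τ_opt = ln(k₂/k₁)/(k₂−k₁) gives C_{B,max}/C_{A0} = (k₁/k₂)^[k₂/(k₂−k₁)].
= (0.346/0.151)^(0.151/(0.151−0.346)) = (2.291)^(-0.7744) = 0.5262.

0.526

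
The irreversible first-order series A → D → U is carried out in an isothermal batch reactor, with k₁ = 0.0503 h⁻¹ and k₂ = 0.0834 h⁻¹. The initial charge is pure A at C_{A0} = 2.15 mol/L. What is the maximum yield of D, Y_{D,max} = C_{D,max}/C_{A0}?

0.280

For a first-order series the maximum intermediate yield is C_{D,max}/C_{A0} = (k₁/k₂)^[k₂/(k₂−k₁)].
= (0.0503/0.0834)^(0.0834/(0.0834−0.0503)) = (0.6031)^(2.520) = 0.2797.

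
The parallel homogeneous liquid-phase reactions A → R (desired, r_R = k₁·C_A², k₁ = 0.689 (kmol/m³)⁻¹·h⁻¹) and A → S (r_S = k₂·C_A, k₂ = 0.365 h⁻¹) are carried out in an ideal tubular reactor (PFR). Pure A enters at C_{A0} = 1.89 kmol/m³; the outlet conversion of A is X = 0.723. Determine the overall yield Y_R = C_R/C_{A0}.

0.490

C_A = C_{A0}(1−X) = 0.5235 kmol/m³.
Along a PFR/batch, dC_S/dC_A = −r_S/(r_R+r_S) = −k₂/(k₂+k₁·C_A).
Integrating from C_{A0} to C_A: C_S = (0.365/0.689)·ln[(0.365+0.689·1.89)/(0.365+0.689·0.524)] = 0.5298·ln(1.667/0.7257) = 0.4406 kmol/m³.
Then C_R = (C_{A0}−C_A) − C_S = 1.366 − 0.4406 = 0.9258 kmol/m³.
Y_R = C_R/C_{A0} = 0.9258/1.89 = 0.490.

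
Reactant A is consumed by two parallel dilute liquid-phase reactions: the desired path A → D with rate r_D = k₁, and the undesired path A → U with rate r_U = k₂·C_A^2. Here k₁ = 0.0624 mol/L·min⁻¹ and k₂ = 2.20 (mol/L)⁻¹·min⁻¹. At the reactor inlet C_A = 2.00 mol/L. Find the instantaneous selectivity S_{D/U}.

0.00709

S_{D/U} = r_D/r_U = (k₁)/(k₂·C_A^2) = (k₁/k₂)·C_A^-2.
= (0.0624) / (2.20×2.000^2) = 0.06240/8.800 = 0.00709.
The undesired path is higher order in A, so low C_A (CSTR or dilute feed) favours D.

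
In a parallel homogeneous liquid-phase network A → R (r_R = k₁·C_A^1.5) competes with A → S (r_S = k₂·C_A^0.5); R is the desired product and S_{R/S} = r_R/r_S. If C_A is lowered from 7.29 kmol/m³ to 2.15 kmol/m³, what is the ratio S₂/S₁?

0.295

S_{R/S} = (k₁/k₂)·C_A, so S₂/S₁ = (C_{A,2}/C_{A,1}).
= 2.15/7.29 = 0.295.
Selectivity toward R falls as C_A falls — high-concentration operation is favoured.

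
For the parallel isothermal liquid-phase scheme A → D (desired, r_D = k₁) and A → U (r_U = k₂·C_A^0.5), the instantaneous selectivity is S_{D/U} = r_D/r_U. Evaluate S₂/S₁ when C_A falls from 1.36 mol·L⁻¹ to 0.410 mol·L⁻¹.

S_{D/U} = (k₁/k₂)·C_A^-0.5, so S₂/S₁ = (C_{A,2}/C_{A,1})^-0.5.
= (0.410/1.36)^(-0.5) = (0.3015)^(-0.5) = 1.82.
Selectivity toward D rises as C_A falls — low-concentration operation is favoured.

1.82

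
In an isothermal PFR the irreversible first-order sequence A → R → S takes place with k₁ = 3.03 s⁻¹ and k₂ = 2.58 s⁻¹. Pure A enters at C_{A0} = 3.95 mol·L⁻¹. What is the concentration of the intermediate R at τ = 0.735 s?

1.12 mol·L⁻¹

The intermediate concentration in a first-order A→B→C sequence is C_R = k₁C_{A0}(e^(−k₁τ) − e^(−k₂τ))/(k₂−k₁).
e^(−k₁τ) = e^(−3.03×0.735) = e^(−2.227) = 0.1078; e^(−k₂τ) = e^(−1.896) = 0.1501.
C_R = 3.03×3.95/(2.58−3.03) × (0.1078−0.1501) = (-26.60)×(-0.04228) = 1.124 mol·L⁻¹.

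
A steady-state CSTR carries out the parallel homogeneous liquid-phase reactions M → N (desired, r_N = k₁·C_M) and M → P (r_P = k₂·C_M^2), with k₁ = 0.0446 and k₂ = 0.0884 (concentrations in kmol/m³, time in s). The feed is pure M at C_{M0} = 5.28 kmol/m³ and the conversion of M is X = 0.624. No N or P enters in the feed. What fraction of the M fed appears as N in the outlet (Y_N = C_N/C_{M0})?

0.126

Exit C_M = C_{M0}(1−X) = 5.28×0.376 = 1.985 kmol/m³.
In a CSTR the entire volume is at exit conditions, so r_N = 0.0446×1.985 = 0.08854 and r_P = 0.0884×1.985^2 = 0.3484.
Fraction of consumed M going to N: r_N/(r_N+r_P) = 0.2026.
C_N = 0.2026·C_{M0}·X = 0.2026×5.28×0.624 = 0.668 kmol/m³; Y_N = C_N/C_{M0} = 0.126.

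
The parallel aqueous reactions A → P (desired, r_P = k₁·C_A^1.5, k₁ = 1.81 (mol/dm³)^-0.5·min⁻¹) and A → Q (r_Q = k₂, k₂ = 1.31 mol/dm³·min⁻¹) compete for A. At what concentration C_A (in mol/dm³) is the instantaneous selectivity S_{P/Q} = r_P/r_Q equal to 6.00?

S_{P/Q} = (k₁/k₂)·C_A^1.5 ⇒ C_A = (S·k₂/k₁)^(1/1.5).
= (6.00×1.31/1.81)^(0.6667) = (4.343)^(0.6667) = 2.66 mol/dm³.

2.66 mol/dm³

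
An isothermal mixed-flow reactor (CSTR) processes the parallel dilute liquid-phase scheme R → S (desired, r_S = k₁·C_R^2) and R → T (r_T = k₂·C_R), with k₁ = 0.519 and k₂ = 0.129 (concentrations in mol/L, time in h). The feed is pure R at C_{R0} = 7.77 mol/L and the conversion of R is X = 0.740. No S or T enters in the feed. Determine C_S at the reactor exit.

5.12 mol/L

Exit C_R = C_{R0}(1−X) = 7.77×0.260 = 2.020 mol/L.
Rates in a CSTR are evaluated at the outlet concentration: r_S = 0.519×2.020^2 = 2.118, r_T = 0.129×2.020 = 0.2606.
Fraction of consumed R going to S: r_S/(r_S+r_T) = 0.8904.
C_S = 0.8904·C_{R0}·X = 0.8904×7.77×0.740 = 5.12 mol/L.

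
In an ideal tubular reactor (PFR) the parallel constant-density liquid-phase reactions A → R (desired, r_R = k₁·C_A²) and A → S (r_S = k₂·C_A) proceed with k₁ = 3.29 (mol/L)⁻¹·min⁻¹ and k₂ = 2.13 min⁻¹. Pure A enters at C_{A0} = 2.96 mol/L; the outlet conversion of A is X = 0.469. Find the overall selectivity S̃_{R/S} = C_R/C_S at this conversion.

3.41

C_A = C_{A0}(1−X) = 1.572 mol/L.
Along a PFR/batch, dC_S/dC_A = −r_S/(r_R+r_S) = −k₂/(k₂+k₁·C_A).
Integrating from C_{A0} to C_A: C_S = (2.13/3.29)·ln[(2.13+3.29·2.96)/(2.13+3.29·1.57)] = 0.6474·ln(11.87/7.301) = 0.3146 mol/L.
Then C_R = (C_{A0}−C_A) − C_S = 1.388 − 0.3146 = 1.074 mol/L.
S̃_{R/S} = C_R/C_S = 1.074/0.3146 = 3.41.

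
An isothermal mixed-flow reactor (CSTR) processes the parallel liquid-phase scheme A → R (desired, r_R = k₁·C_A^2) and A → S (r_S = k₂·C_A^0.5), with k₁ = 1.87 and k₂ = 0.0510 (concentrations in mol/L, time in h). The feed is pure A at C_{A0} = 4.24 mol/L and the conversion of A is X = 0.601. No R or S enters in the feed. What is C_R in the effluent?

2.52 mol/L

Exit C_A = C_{A0}(1−X) = 4.24×0.399 = 1.692 mol/L.
Rates in a CSTR are evaluated at the outlet concentration: r_R = 1.87×1.692^2 = 5.352, r_S = 0.0510×1.692^0.5 = 0.06633.
Fraction of consumed A going to R: r_R/(r_R+r_S) = 0.9878.
C_R = 0.9878·C_{A0}·X = 0.9878×4.24×0.601 = 2.52 mol/L.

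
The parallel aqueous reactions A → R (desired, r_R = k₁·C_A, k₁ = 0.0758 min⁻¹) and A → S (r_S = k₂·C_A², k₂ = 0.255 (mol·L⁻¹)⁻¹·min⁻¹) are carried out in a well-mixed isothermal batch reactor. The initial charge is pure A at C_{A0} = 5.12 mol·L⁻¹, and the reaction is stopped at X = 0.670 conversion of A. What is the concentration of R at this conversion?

0.298 mol·L⁻¹

C_A = C_{A0}(1−X) = 1.690 mol·L⁻¹.
Along a PFR/batch, dC_R/dC_A = −r_R/(r_R+r_S) = −k₁/(k₁+k₂·C_A).
Integrating from C_{A0} to C_A: C_R = (0.0758/0.255)·ln[(0.0758+0.255·5.12)/(0.0758+0.255·1.69)] = 0.2973·ln(1.381/0.5066) = 0.2982 mol·L⁻¹.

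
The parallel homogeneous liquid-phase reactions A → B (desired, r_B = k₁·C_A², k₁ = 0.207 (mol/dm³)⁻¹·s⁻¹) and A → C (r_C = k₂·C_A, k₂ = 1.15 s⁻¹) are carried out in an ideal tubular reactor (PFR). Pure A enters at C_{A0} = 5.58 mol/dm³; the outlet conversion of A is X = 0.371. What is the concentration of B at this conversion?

0.928 mol/dm³

C_A = C_{A0}(1−X) = 3.510 mol/dm³.
Along a PFR/batch, dC_C/dC_A = −r_C/(r_B+r_C) = −k₂/(k₂+k₁·C_A).
Integrating from C_{A0} to C_A: C_C = (1.15/0.207)·ln[(1.15+0.207·5.58)/(1.15+0.207·3.51)] = 5.556·ln(2.305/1.877) = 1.143 mol/dm³.
Then C_B = (C_{A0}−C_A) − C_C = 2.070 − 1.143 = 0.9275 mol/dm³.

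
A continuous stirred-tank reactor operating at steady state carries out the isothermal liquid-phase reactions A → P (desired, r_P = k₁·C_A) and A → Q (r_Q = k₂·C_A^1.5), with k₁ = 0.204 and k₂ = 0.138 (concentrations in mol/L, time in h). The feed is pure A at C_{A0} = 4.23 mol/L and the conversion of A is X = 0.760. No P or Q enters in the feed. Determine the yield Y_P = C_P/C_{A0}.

0.452

Exit C_A = C_{A0}(1−X) = 4.23×0.240 = 1.015 mol/L.
Rates in a CSTR are evaluated at the outlet concentration: r_P = 0.204×1.015 = 0.2071, r_Q = 0.138×1.015^1.5 = 0.1412.
Fraction of consumed A going to P: r_P/(r_P+r_Q) = 0.5947.
C_P = 0.5947·C_{A0}·X = 0.5947×4.23×0.760 = 1.91 mol/L; Y_P = C_P/C_{A0} = 0.452.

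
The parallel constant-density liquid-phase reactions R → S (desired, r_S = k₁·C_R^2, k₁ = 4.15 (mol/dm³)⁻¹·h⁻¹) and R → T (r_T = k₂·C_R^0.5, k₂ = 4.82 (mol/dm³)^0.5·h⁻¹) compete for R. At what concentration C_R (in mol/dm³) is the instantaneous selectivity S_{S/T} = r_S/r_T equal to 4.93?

3.20 mol/dm³

S_{S/T} = (k₁/k₂)·C_R^1.5 ⇒ C_R = (S·k₂/k₁)^(1/1.5).
= (4.93×4.82/4.15)^(0.6667) = (5.726)^(0.6667) = 3.20 mol/dm³.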